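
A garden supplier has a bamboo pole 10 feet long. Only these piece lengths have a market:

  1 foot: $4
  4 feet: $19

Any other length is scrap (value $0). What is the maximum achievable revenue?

46

Consider every possible first cut. f[k] is the best of p[i]+f[k−i] over all sellable i≤k.
f[1] = 4
f[2] = 8  (first piece 1, then f[1]=4)
f[3] = 12  (first piece 1, then f[2]=8)
f[4] = 19
f[5] = 23  (first piece 1, then f[4]=19)
f[6] = 27  (first piece 1, then f[5]=23)
f[7] = 31  (first piece 1, then f[6]=27)
f[8] = 38  (first piece 4, then f[4]=19)
f[9] = 42  (first piece 1, then f[8]=38)
f[10] = 46  (first piece 1, then f[9]=42)
One optimal cutting: 4 + 4 + 1 + 1 → $46.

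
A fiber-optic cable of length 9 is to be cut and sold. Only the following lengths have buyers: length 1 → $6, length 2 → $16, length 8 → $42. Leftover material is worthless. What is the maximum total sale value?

Consider every possible first cut. r[k] is the best of p[i]+r[k−i] over all sellable i≤k.
r[1] = 6
r[2] = max(6+6, 16+0) = 16
r[3] = max(6+16, 16+6) = 22
r[4] = max(6+22, 16+16) = 32
r[5] = max(6+32, 16+22) = 38
r[6] = max(6+38, 16+32) = 48
r[7] = max(6+48, 16+38) = 54
r[8] = max(6+54, 16+48, 42+0) = 64
r[9] = max(6+64, 16+54, 42+6) = 70
One optimal cutting: 2 + 2 + 2 + 2 + 1 → $70.

70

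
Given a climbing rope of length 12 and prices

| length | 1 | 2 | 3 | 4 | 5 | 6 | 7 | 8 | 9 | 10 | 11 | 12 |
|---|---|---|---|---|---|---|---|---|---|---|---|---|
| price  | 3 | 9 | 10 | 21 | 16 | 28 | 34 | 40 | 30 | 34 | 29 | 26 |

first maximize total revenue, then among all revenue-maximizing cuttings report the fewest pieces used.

Let r[k] be the best obtainable value from length k. For each k, try every first piece i and keep the best of price[i] + r[k−i].
r[1] = 3
r[2] = 9
r[3] = 12  (first piece 1, then r[2]=9)
r[4] = 21
r[5] = 24  (first piece 1, then r[4]=21)
r[6] = 30  (first piece 2, then r[4]=21)
r[7] = 34
r[8] = 42  (first piece 4, then r[4]=21)
r[9] = 45  (first piece 1, then r[8]=42)
r[10] = 51  (first piece 2, then r[8]=42)
r[11] = 55  (first piece 4, then r[7]=34)
r[12] = 63  (first piece 4, then r[8]=42)
Maximum revenue is €63.
Now minimize piece count subject to staying optimal: for each k, pieces[k] = 1 + min over i with p[i]+r[k−i]=r[k] of pieces[k−i].
pieces[9] = 3
pieces[10] = 3
pieces[11] = 2
pieces[12] = 3

3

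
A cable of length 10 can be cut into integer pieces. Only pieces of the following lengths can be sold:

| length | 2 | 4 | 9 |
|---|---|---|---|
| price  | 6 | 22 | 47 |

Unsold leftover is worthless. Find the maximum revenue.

50

Let f[k] be the best obtainable value from length k. For each k, try every first piece i and keep the best of price[i] + f[k−i].
f[1] = 0
f[2] = 6
f[3] = 6
f[4] = max(6+6, 22+0) = 22
f[5] = max(6+6, 22+0) = 22
f[6] = max(6+22, 22+6) = 28
f[7] = max(6+22, 22+6) = 28
f[8] = max(6+28, 22+22) = 44
f[9] = max(6+28, 22+22, 47+0) = 47
f[10] = max(6+44, 22+28, 47+0) = 50
One optimal cutting: 4 + 4 + 2 → $50.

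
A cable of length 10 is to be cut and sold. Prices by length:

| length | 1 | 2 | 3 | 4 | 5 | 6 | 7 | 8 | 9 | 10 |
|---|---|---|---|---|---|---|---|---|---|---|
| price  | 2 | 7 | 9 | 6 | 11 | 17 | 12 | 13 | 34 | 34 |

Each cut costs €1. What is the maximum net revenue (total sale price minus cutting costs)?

35

Consider every possible first cut. r[k] is the best of p[i]+r[k−i] over all sellable i≤k, charging 1 whenever i<k.
r[1] = 2
r[2] = max(2+2-1, 7+0) = 7
r[3] = max(2+7-1, 7+2-1, 9+0) = 9
r[4] = max(2+9-1, 7+7-1, 9+2-1, 6+0) = 13
r[5] = max(2+13-1, 7+9-1, 9+7-1, 6+2-1, 11+0) = 15
r[6] = max(2+15-1, 7+13-1, 9+9-1, 6+7-1, 11+2-1, 17+0) = 19
r[7] = max(2+19-1, 7+15-1, 9+13-1, …, 17+2-1, 12+0) = 21
r[8] = max(2+21-1, 7+19-1, 9+15-1, …, 12+2-1, 13+0) = 25
r[9] = max(2+25-1, 7+21-1, 9+19-1, …, 13+2-1, 34+0) = 34
r[10] = max(2+34-1, 7+25-1, 9+21-1, …, 34+2-1, 34+0) = 35
One optimal plan: pieces 9 + 1 (1 cut) → €36 − €1 = €35.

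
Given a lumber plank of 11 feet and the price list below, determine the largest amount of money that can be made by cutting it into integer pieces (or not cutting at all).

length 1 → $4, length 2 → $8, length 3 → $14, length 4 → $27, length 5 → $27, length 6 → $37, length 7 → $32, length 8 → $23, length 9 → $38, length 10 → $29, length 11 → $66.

68

Consider every possible first cut. r[k] is the best of p[i]+r[k−i] over all sellable i≤k.
r[1] = 4
r[2] = 8  (first piece 1, then r[1]=4)
r[3] = 14
r[4] = 27
r[5] = 31  (first piece 1, then r[4]=27)
r[6] = 37
r[7] = 41  (first piece 1, then r[6]=37)
r[8] = 54  (first piece 4, then r[4]=27)
r[9] = 58  (first piece 1, then r[8]=54)
r[10] = 64  (first piece 4, then r[6]=37)
r[11] = 68  (first piece 1, then r[10]=64)
One optimal cutting: 6 + 4 + 1 → $37 + $27 + $4 = $68.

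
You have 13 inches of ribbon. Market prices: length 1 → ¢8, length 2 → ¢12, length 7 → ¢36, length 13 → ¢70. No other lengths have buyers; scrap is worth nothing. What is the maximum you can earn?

104

Let best[k] be the best obtainable value from length k. For each k, try every first piece i and keep the best of price[i] + best[k−i].
best[1] = 8
best[2] = 16  (first piece 1, then best[1]=8)
best[3] = 24  (first piece 1, then best[2]=16)
best[4] = 32  (first piece 1, then best[3]=24)
best[5] = 40  (first piece 1, then best[4]=32)
best[6] = 48  (first piece 1, then best[5]=40)
best[7] = 56  (first piece 1, then best[6]=48)
best[8] = 64  (first piece 1, then best[7]=56)
best[9] = 72  (first piece 1, then best[8]=64)
best[10] = 80  (first piece 1, then best[9]=72)
best[11] = 88  (first piece 1, then best[10]=80)
best[12] = 96  (first piece 1, then best[11]=88)
best[13] = 104  (first piece 1, then best[12]=96)
One optimal cutting: 1 + 1 + 1 + 1 + 1 + 1 + 1 + 1 + 1 + 1 + 1 + 1 + 1 → ¢104.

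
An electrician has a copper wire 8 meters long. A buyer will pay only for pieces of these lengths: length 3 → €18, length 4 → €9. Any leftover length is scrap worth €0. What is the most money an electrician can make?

Build r[k] bottom-up: r[k] = max over allowed piece i of (p[i] + r[k−i]).
r[1] = 0
r[2] = 0
r[3] = 18
r[4] = 18
r[5] = 18
r[6] = 36  (first piece 3, then r[3]=18)
r[7] = 36
r[8] = 36
One optimal cutting: pieces 3 + 3 with 2 meters of scrap → €36.

36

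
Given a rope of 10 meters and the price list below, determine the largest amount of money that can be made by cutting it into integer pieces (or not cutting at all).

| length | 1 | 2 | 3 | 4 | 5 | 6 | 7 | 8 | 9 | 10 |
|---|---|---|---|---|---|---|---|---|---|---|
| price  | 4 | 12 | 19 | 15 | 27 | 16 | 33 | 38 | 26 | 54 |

Let R[k] be the best obtainable value from length k. For each k, try every first piece i and keep the best of price[i] + R[k−i].
R[1] = 4
R[2] = 12
R[3] = 19
R[4] = 24  (first piece 2, then R[2]=12)
R[5] = 31  (first piece 2, then R[3]=19)
R[6] = 38  (first piece 3, then R[3]=19)
R[7] = 43  (first piece 2, then R[5]=31)
R[8] = 50  (first piece 2, then R[6]=38)
R[9] = 57  (first piece 3, then R[6]=38)
R[10] = 62  (first piece 2, then R[8]=50)
One optimal cutting: 3 + 3 + 2 + 2 → 19 + 19 + 12 + 12 = 62.

62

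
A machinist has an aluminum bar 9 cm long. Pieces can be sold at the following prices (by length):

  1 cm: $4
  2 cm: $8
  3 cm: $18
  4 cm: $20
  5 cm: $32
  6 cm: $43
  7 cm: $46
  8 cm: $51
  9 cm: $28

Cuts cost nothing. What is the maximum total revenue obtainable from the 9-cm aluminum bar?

Let v[k] be the best obtainable value from length k. For each k, try every first piece i and keep the best of price[i] + v[k−i].
v[1] = 4
v[2] = max(4+4, 8+0) = 8
v[3] = max(4+8, 8+4, 18+0) = 18
v[4] = max(4+18, 8+8, 18+4, 20+0) = 22
v[5] = max(4+22, 8+18, 18+8, 20+4, 32+0) = 32
v[6] = max(4+32, 8+22, 18+18, 20+8, 32+4, 43+0) = 43
v[7] = max(4+43, 8+32, 18+22, …, 43+4, 46+0) = 47
v[8] = max(4+47, 8+43, 18+32, …, 46+4, 51+0) = 51
v[9] = max(4+51, 8+47, 18+43, …, 51+4, 28+0) = 61
One optimal cutting: 6 + 3 → $43 + $18 = $61.

61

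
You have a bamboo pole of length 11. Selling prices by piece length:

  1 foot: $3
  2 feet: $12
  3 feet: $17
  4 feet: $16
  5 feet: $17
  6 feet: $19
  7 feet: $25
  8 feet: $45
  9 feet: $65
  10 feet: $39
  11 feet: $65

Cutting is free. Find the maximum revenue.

Build r[k] bottom-up: r[k] = max over allowed piece i of (p[i] + r[k−i]).
r[1] = 3
r[2] = 12
r[3] = 17
r[4] = 24  (first piece 2, then r[2]=12)
r[5] = 29  (first piece 2, then r[3]=17)
r[6] = 36  (first piece 2, then r[4]=24)
r[7] = 41  (first piece 2, then r[5]=29)
r[8] = 48  (first piece 2, then r[6]=36)
r[9] = 65
r[10] = 68  (first piece 1, then r[9]=65)
r[11] = 77  (first piece 2, then r[9]=65)
One optimal cutting: 9 + 2 → $65 + $12 = $77.

77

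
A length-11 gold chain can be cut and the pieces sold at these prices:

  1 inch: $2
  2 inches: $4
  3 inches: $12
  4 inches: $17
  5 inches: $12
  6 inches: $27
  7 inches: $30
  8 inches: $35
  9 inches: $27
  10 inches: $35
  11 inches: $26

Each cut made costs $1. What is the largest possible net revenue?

46

Let v[k] be the best obtainable value from length k. For each k, try every first piece i and keep the best of price[i] + v[k−i] minus the 1 cut fee when i<k.
v[1] = 2
v[2] = max(2+2-1, 4+0) = 4
v[3] = max(2+4-1, 4+2-1, 12+0) = 12
v[4] = max(2+12-1, 4+4-1, 12+2-1, 17+0) = 17
v[5] = max(2+17-1, 4+12-1, 12+4-1, 17+2-1, 12+0) = 18
v[6] = max(2+18-1, 4+17-1, 12+12-1, 17+4-1, 12+2-1, 27+0) = 27
v[7] = max(2+27-1, 4+18-1, 12+17-1, …, 27+2-1, 30+0) = 30
v[8] = max(2+30-1, 4+27-1, 12+18-1, …, 30+2-1, 35+0) = 35
v[9] = max(2+35-1, 4+30-1, 12+27-1, …, 35+2-1, 27+0) = 38
v[10] = max(2+38-1, 4+35-1, 12+30-1, …, 27+2-1, 35+0) = 43
v[11] = max(2+43-1, 4+38-1, 12+35-1, …, 35+2-1, 26+0) = 46
One optimal plan: pieces 8 + 3 (1 cut) → $47 − $1 = $46.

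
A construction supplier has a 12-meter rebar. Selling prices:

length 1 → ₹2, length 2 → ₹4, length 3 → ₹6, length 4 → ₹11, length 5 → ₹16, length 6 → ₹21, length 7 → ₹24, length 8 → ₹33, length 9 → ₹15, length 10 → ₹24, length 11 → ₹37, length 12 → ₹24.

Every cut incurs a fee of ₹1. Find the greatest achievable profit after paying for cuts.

43

Let v[k] be the best obtainable value from length k. For each k, try every first piece i and keep the best of price[i] + v[k−i] minus the 1 cut fee when i<k.
v[1] = 2
v[2] = max(2+2-1, 4+0) = 4
v[3] = max(2+4-1, 4+2-1, 6+0) = 6
v[4] = max(2+6-1, 4+4-1, 6+2-1, 11+0) = 11
v[5] = max(2+11-1, 4+6-1, 6+4-1, 11+2-1, 16+0) = 16
v[6] = max(2+16-1, 4+11-1, 6+6-1, 11+4-1, 16+2-1, 21+0) = 21
v[7] = max(2+21-1, 4+16-1, 6+11-1, …, 21+2-1, 24+0) = 24
v[8] = max(2+24-1, 4+21-1, 6+16-1, …, 24+2-1, 33+0) = 33
v[9] = max(2+33-1, 4+24-1, 6+21-1, …, 33+2-1, 15+0) = 34
v[10] = max(2+34-1, 4+33-1, 6+24-1, …, 15+2-1, 24+0) = 36
v[11] = max(2+36-1, 4+34-1, 6+33-1, …, 24+2-1, 37+0) = 38
v[12] = max(2+38-1, 4+36-1, 6+34-1, …, 37+2-1, 24+0) = 43
One optimal plan: pieces 8 + 4 (1 cut) → ₹44 − ₹1 = ₹43.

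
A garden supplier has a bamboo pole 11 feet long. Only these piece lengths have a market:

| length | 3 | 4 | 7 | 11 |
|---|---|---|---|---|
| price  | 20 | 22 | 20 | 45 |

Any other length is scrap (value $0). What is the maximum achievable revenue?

Consider every possible first cut. r[k] is the best of p[i]+r[k−i] over all sellable i≤k.
r[1] = 0
r[2] = 0
r[3] = 20
r[4] = max(20+0, 22+0) = 22
r[5] = max(20+0, 22+0) = 22
r[6] = max(20+20, 22+0) = 40
r[7] = max(20+22, 22+20, 20+0) = 42
r[8] = max(20+22, 22+22, 20+0) = 44
r[9] = max(20+40, 22+22, 20+0) = 60
r[10] = max(20+42, 22+40, 20+20) = 62
r[11] = max(20+44, 22+42, 20+22, 45+0) = 64
One optimal cutting: 4 + 4 + 3 → $64.

64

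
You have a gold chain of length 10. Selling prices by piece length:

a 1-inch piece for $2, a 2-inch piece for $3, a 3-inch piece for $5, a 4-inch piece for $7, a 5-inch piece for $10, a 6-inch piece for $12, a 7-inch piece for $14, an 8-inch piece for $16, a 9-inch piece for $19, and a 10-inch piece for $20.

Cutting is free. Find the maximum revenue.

21

Let v[k] be the best obtainable value from length k. For each k, try every first piece i and keep the best of price[i] + v[k−i].
v[1] = 2
v[2] = 4  (first piece 1, then v[1]=2)
v[3] = 6  (first piece 1, then v[2]=4)
v[4] = 8  (first piece 1, then v[3]=6)
v[5] = 10  (first piece 1, then v[4]=8)
v[6] = 12  (first piece 1, then v[5]=10)
v[7] = 14  (first piece 1, then v[6]=12)
v[8] = 16  (first piece 1, then v[7]=14)
v[9] = 19
v[10] = 21  (first piece 1, then v[9]=19)
One optimal cutting: 9 + 1 → $19 + $2 = $21.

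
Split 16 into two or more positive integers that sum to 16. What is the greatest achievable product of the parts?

Fill prod[k] for k=2..16: at each k try every first piece i and multiply by the better of (k−i) uncut or prod[k−i].
prod[2] = 1×max(1,0) = 1×1 = 1
prod[3] = max(1×2, 2×1) = 2
prod[4] = max(1×3, 2×2, 3×1) = 4
prod[5] = max(1×4, 2×3, 3×2, 4×1) = 6
prod[6] = max(1×6, 2×4, 3×3, 4×2, 5×1) = 9
prod[7] = max(1×9, 2×6, 3×4, 4×3, 5×2, 6×1) = 12
prod[8] = max(1×12, 2×9, 3×6, …, 6×2, 7×1) = 18
prod[9] = max(1×18, 2×12, 3×9, …, 7×2, 8×1) = 27
prod[10] = max(1×27, 2×18, 3×12, …, 8×2, 9×1) = 36
prod[11] = max(1×36, 2×27, 3×18, …, 9×2, 10×1) = 54
prod[12] = max(1×54, 2×36, 3×27, …, 10×2, 11×1) = 81
prod[13] = max(1×81, 2×54, 3×36, …, 11×2, 12×1) = 108
prod[14] = max(1×108, 2×81, 3×54, …, 12×2, 13×1) = 162
prod[15] = max(1×162, 2×108, 3×81, …, 13×2, 14×1) = 243
prod[16] = max(1×243, 2×162, 3×108, …, 14×2, 15×1) = 324
One optimal split: 3 + 3 + 3 + 3 + 2 + 2; product 3×3×3×3×2×2 = 324.

324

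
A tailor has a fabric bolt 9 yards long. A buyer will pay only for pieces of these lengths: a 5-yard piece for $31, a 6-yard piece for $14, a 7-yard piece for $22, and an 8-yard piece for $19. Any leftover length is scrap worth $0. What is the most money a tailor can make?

31

Consider every possible first cut. best[k] is the best of p[i]+best[k−i] over all sellable i≤k.
best[1] = 0
best[2] = 0
best[3] = 0
best[4] = 0
best[5] = 31
best[6] = max(31+0, 14+0) = 31
best[7] = max(31+0, 14+0, 22+0) = 31
best[8] = max(31+0, 14+0, 22+0, 19+0) = 31
best[9] = max(31+0, 14+0, 22+0, 19+0) = 31
One optimal cutting: pieces 5 with 4 yards of scrap → $31.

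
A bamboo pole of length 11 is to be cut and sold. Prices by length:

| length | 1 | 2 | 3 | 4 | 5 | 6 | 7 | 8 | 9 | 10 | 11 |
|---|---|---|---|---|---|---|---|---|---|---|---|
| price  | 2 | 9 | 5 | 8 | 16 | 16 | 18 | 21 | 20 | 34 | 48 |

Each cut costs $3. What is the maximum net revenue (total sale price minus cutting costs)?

48

Consider every possible first cut. r[k] is the best of p[i]+r[k−i] over all sellable i≤k, charging 3 whenever i<k.
r[1] = 2
r[2] = max(2+2-3, 9+0) = 9
r[3] = max(2+9-3, 9+2-3, 5+0) = 8
r[4] = max(2+8-3, 9+9-3, 5+2-3, 8+0) = 15
r[5] = max(2+15-3, 9+8-3, 5+9-3, 8+2-3, 16+0) = 16
r[6] = max(2+16-3, 9+15-3, 5+8-3, 8+9-3, 16+2-3, 16+0) = 21
r[7] = max(2+21-3, 9+16-3, 5+15-3, …, 16+2-3, 18+0) = 22
r[8] = max(2+22-3, 9+21-3, 5+16-3, …, 18+2-3, 21+0) = 27
r[9] = max(2+27-3, 9+22-3, 5+21-3, …, 21+2-3, 20+0) = 28
r[10] = max(2+28-3, 9+27-3, 5+22-3, …, 20+2-3, 34+0) = 34
r[11] = max(2+34-3, 9+28-3, 5+27-3, …, 34+2-3, 48+0) = 48
Best is to make no cuts and sell whole for $48.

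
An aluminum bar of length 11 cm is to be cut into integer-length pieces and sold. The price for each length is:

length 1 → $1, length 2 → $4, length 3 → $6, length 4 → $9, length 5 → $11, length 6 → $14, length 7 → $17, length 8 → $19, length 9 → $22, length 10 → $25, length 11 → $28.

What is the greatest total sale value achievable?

Build v[k] bottom-up: v[k] = max over allowed piece i of (p[i] + v[k−i]).
v[1] = 1
v[2] = 4
v[3] = 6
v[4] = 9
v[5] = 11
v[6] = 14
v[7] = 17
v[8] = 19
v[9] = 22
v[10] = 25
v[11] = 28
Best is to sell the whole 11-cm piece uncut for $28.

28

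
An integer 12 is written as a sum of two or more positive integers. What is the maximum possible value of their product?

81

Define g[k] = max over 1≤i<k of i · max(k−i, g[k−i]); the inner max lets the remainder stay uncut if that's better.
g[2] = 1*max(1,0) = 1*1 = 1
g[3] = max(1*2, 2*1) = 2
g[4] = max(1*3, 2*2, 3*1) = 4
g[5] = max(1*4, 2*3, 3*2, 4*1) = 6
g[6] = max(1*6, 2*4, 3*3, 4*2, 5*1) = 9
g[7] = max(1*9, 2*6, 3*4, 4*3, 5*2, 6*1) = 12
g[8] = max(1*12, 2*9, 3*6, …, 6*2, 7*1) = 18
g[9] = max(1*18, 2*12, 3*9, …, 7*2, 8*1) = 27
g[10] = max(1*27, 2*18, 3*12, …, 8*2, 9*1) = 36
g[11] = max(1*36, 2*27, 3*18, …, 9*2, 10*1) = 54
g[12] = max(1*54, 2*36, 3*27, …, 10*2, 11*1) = 81
One optimal split: 3 + 3 + 3 + 3; product 3*3*3*3 = 81.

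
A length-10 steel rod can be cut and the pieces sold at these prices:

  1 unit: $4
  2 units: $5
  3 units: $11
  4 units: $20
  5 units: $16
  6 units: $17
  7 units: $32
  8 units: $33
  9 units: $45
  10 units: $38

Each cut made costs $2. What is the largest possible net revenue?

Consider every possible first cut. net[k] is the best of p[i]+net[k−i] over all sellable i≤k, charging 2 whenever i<k.
net[1] = 4
net[2] = 6  (first piece 1, then net[1]=4)
net[3] = 11
net[4] = 20
net[5] = 22  (first piece 1, then net[4]=20)
net[6] = 24  (first piece 1, then net[5]=22)
net[7] = 32
net[8] = 38  (first piece 4, then net[4]=20)
net[9] = 45
net[10] = 47  (first piece 1, then net[9]=45)
One optimal plan: pieces 9 + 1 (1 cut) → $49 − $2 = $47.

47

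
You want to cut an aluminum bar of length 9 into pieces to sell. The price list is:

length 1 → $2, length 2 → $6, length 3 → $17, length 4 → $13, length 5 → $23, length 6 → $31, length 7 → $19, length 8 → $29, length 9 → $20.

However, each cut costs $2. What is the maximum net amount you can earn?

47

Build net[k] bottom-up: net[k] = max over allowed piece i of (p[i] + net[k−i]) − 2 per cut.
net[1] = 2
net[2] = max(2+2-2, 6+0) = 6
net[3] = max(2+6-2, 6+2-2, 17+0) = 17
net[4] = max(2+17-2, 6+6-2, 17+2-2, 13+0) = 17
net[5] = max(2+17-2, 6+17-2, 17+6-2, 13+2-2, 23+0) = 23
net[6] = max(2+23-2, 6+17-2, 17+17-2, 13+6-2, 23+2-2, 31+0) = 32
net[7] = max(2+32-2, 6+23-2, 17+17-2, …, 31+2-2, 19+0) = 32
net[8] = max(2+32-2, 6+32-2, 17+23-2, …, 19+2-2, 29+0) = 38
net[9] = max(2+38-2, 6+32-2, 17+32-2, …, 29+2-2, 20+0) = 47
One optimal plan: pieces 3 + 3 + 3 (2 cuts) → $51 − $4 = $47.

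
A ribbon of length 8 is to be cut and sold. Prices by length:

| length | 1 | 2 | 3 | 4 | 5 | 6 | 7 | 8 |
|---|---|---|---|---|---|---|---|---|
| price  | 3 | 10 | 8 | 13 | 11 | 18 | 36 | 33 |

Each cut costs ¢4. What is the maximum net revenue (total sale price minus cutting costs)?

Build net[k] bottom-up: net[k] = max over allowed piece i of (p[i] + net[k−i]) − 4 per cut.
net[1] = 3
net[2] = 10
net[3] = 9  (first piece 1, then net[2]=10)
net[4] = 16  (first piece 2, then net[2]=10)
net[5] = 15  (first piece 1, then net[4]=16)
net[6] = 22  (first piece 2, then net[4]=16)
net[7] = 36
net[8] = 35  (first piece 1, then net[7]=36)
One optimal plan: pieces 7 + 1 (1 cut) → ¢39 − ¢4 = ¢35.

35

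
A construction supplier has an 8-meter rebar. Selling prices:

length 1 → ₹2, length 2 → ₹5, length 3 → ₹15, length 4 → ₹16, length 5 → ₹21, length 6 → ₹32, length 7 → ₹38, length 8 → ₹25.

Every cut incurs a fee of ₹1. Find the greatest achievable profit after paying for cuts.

Build v[k] bottom-up: v[k] = max over allowed piece i of (p[i] + v[k−i]) − 1 per cut.
v[1] = 2
v[2] = max(2+2-1, 5+0) = 5
v[3] = max(2+5-1, 5+2-1, 15+0) = 15
v[4] = max(2+15-1, 5+5-1, 15+2-1, 16+0) = 16
v[5] = max(2+16-1, 5+15-1, 15+5-1, 16+2-1, 21+0) = 21
v[6] = max(2+21-1, 5+16-1, 15+15-1, 16+5-1, 21+2-1, 32+0) = 32
v[7] = max(2+32-1, 5+21-1, 15+16-1, …, 32+2-1, 38+0) = 38
v[8] = max(2+38-1, 5+32-1, 15+21-1, …, 38+2-1, 25+0) = 39
One optimal plan: pieces 7 + 1 (1 cut) → ₹40 − ₹1 = ₹39.

39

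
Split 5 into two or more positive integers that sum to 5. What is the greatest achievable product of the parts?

Let m[k] be the best product for length k (with at least one cut). For each first piece i, the rest contributes max(k−i, m[k−i]).
m[2] = 1*max(1,0) = 1*1 = 1
m[3] = max(1*2, 2*1) = 2
m[4] = max(1*3, 2*2, 3*1) = 4
m[5] = max(1*4, 2*3, 3*2, 4*1) = 6
One optimal split: 3 + 2; product 3*2 = 6.

6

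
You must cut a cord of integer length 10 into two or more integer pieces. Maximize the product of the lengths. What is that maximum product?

Let g[k] be the best product for length k (with at least one cut). For each first piece i, the rest contributes max(k−i, g[k−i]).
g[2] = 1×max(1,0) = 1×1 = 1
g[3] = 1×max(2,1) = 1×2 = 2
g[4] = 2×max(2,1) = 2×2 = 4
g[5] = 2×max(3,2) = 2×3 = 6
g[6] = 3×max(3,2) = 3×3 = 9
g[7] = 2×max(5,6) = 2×6 = 12
g[8] = 2×max(6,9) = 2×9 = 18
g[9] = 3×max(6,9) = 3×9 = 27
g[10] = 2×max(8,18) = 2×18 = 36
One optimal split: 3 + 3 + 2 + 2; product 3×3×2×2 = 36.

36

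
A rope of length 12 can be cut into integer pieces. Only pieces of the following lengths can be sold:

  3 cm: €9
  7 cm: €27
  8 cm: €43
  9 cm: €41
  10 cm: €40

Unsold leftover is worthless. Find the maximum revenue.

Consider every possible first cut. r[k] is the best of p[i]+r[k−i] over all sellable i≤k.
r[1] = 0
r[2] = 0
r[3] = 9
r[4] = 9
r[5] = 9
r[6] = 18  (first piece 3, then r[3]=9)
r[7] = max(9+9, 27+0) = 27
r[8] = max(9+9, 27+0, 43+0) = 43
r[9] = max(9+18, 27+0, 43+0, 41+0) = 43
r[10] = max(9+27, 27+9, 43+0, 41+0, 40+0) = 43
r[11] = max(9+43, 27+9, 43+9, 41+0, 40+0) = 52
r[12] = max(9+43, 27+9, 43+9, 41+9, 40+0) = 52
One optimal cutting: pieces 8 + 3 with 1 cm of scrap → €52.

52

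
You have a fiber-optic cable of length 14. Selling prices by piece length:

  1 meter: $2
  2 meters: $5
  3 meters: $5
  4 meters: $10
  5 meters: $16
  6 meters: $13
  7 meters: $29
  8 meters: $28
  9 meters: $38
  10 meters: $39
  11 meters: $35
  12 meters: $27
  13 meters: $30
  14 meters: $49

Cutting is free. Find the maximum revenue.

58

Let v[k] be the best obtainable value from length k. For each k, try every first piece i and keep the best of price[i] + v[k−i].
v[1] = 2
v[2] = 5
v[3] = 7  (first piece 1, then v[2]=5)
v[4] = 10  (first piece 2, then v[2]=5)
v[5] = 16
v[6] = 18  (first piece 1, then v[5]=16)
v[7] = 29
v[8] = 31  (first piece 1, then v[7]=29)
v[9] = 38
v[10] = 40  (first piece 1, then v[9]=38)
v[11] = 43  (first piece 2, then v[9]=38)
v[12] = 45  (first piece 1, then v[11]=43)
v[13] = 48  (first piece 2, then v[11]=43)
v[14] = 58  (first piece 7, then v[7]=29)
One optimal cutting: 7 + 7 → $29 + $29 = $58.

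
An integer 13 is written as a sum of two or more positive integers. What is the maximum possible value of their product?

Fill P[k] for k=2..13: at each k try every first piece i and multiply by the better of (k−i) uncut or P[k−i].
P[2] = 1·max(1,0) = 1·1 = 1
P[3] = max(1·2, 2·1) = 2
P[4] = max(1·3, 2·2, 3·1) = 4
P[5] = max(1·4, 2·3, 3·2, 4·1) = 6
P[6] = max(1·6, 2·4, 3·3, 4·2, 5·1) = 9
P[7] = max(1·9, 2·6, 3·4, 4·3, 5·2, 6·1) = 12
P[8] = max(1·12, 2·9, 3·6, …, 6·2, 7·1) = 18
P[9] = max(1·18, 2·12, 3·9, …, 7·2, 8·1) = 27
P[10] = max(1·27, 2·18, 3·12, …, 8·2, 9·1) = 36
P[11] = max(1·36, 2·27, 3·18, …, 9·2, 10·1) = 54
P[12] = max(1·54, 2·36, 3·27, …, 10·2, 11·1) = 81
P[13] = max(1·81, 2·54, 3·36, …, 11·2, 12·1) = 108
One optimal split: 3 + 3 + 3 + 2 + 2; product 3·3·3·2·2 = 108.

108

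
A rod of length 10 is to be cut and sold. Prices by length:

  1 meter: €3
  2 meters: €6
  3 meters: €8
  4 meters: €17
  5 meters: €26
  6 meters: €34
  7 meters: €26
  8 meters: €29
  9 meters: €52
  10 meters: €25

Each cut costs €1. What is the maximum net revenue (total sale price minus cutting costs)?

Consider every possible first cut. v[k] is the best of p[i]+v[k−i] over all sellable i≤k, charging 1 whenever i<k.
v[1] = 3
v[2] = max(3+3-1, 6+0) = 6
v[3] = max(3+6-1, 6+3-1, 8+0) = 8
v[4] = max(3+8-1, 6+6-1, 8+3-1, 17+0) = 17
v[5] = max(3+17-1, 6+8-1, 8+6-1, 17+3-1, 26+0) = 26
v[6] = max(3+26-1, 6+17-1, 8+8-1, 17+6-1, 26+3-1, 34+0) = 34
v[7] = max(3+34-1, 6+26-1, 8+17-1, …, 34+3-1, 26+0) = 36
v[8] = max(3+36-1, 6+34-1, 8+26-1, …, 26+3-1, 29+0) = 39
v[9] = max(3+39-1, 6+36-1, 8+34-1, …, 29+3-1, 52+0) = 52
v[10] = max(3+52-1, 6+39-1, 8+36-1, …, 52+3-1, 25+0) = 54
One optimal plan: pieces 9 + 1 (1 cut) → €55 − €1 = €54.

54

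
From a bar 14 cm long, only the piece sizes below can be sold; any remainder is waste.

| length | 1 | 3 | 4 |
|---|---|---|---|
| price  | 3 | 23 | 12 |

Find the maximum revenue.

Build f[k] bottom-up: f[k] = max over allowed piece i of (p[i] + f[k−i]).
f[1] = 3
f[2] = 6  (first piece 1, then f[1]=3)
f[3] = 23
f[4] = 26  (first piece 1, then f[3]=23)
f[5] = 29  (first piece 1, then f[4]=26)
f[6] = 46  (first piece 3, then f[3]=23)
f[7] = 49  (first piece 1, then f[6]=46)
f[8] = 52  (first piece 1, then f[7]=49)
f[9] = 69  (first piece 3, then f[6]=46)
f[10] = 72  (first piece 1, then f[9]=69)
f[11] = 75  (first piece 1, then f[10]=72)
f[12] = 92  (first piece 3, then f[9]=69)
f[13] = 95  (first piece 1, then f[12]=92)
f[14] = 98  (first piece 1, then f[13]=95)
One optimal cutting: 3 + 3 + 3 + 3 + 1 + 1 → 98.

98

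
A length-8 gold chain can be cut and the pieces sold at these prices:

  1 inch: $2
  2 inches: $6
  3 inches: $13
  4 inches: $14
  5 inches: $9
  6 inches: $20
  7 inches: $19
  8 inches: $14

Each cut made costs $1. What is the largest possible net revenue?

30

Consider every possible first cut. r[k] is the best of p[i]+r[k−i] over all sellable i≤k, charging 1 whenever i<k.
r[1] = 2
r[2] = max(2+2-1, 6+0) = 6
r[3] = max(2+6-1, 6+2-1, 13+0) = 13
r[4] = max(2+13-1, 6+6-1, 13+2-1, 14+0) = 14
r[5] = max(2+14-1, 6+13-1, 13+6-1, 14+2-1, 9+0) = 18
r[6] = max(2+18-1, 6+14-1, 13+13-1, 14+6-1, 9+2-1, 20+0) = 25
r[7] = max(2+25-1, 6+18-1, 13+14-1, …, 20+2-1, 19+0) = 26
r[8] = max(2+26-1, 6+25-1, 13+18-1, …, 19+2-1, 14+0) = 30
One optimal plan: pieces 3 + 3 + 2 (2 cuts) → $32 − $2 = $30.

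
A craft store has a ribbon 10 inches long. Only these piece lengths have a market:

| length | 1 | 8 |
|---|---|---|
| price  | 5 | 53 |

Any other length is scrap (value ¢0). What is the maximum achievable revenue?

63

Let r[k] be the best obtainable value from length k. For each k, try every first piece i and keep the best of price[i] + r[k−i].
r[1] = 5
r[2] = 10  (first piece 1, then r[1]=5)
r[3] = 15  (first piece 1, then r[2]=10)
r[4] = 20  (first piece 1, then r[3]=15)
r[5] = 25  (first piece 1, then r[4]=20)
r[6] = 30  (first piece 1, then r[5]=25)
r[7] = 35  (first piece 1, then r[6]=30)
r[8] = 53
r[9] = 58  (first piece 1, then r[8]=53)
r[10] = 63  (first piece 1, then r[9]=58)
One optimal cutting: 8 + 1 + 1 → ¢63.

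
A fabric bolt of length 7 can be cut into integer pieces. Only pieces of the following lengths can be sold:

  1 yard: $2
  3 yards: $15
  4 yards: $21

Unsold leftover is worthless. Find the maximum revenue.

Consider every possible first cut. r[k] is the best of p[i]+r[k−i] over all sellable i≤k.
r[1] = 2
r[2] = 4  (first piece 1, then r[1]=2)
r[3] = 15
r[4] = 21
r[5] = 23  (first piece 1, then r[4]=21)
r[6] = 30  (first piece 3, then r[3]=15)
r[7] = 36  (first piece 3, then r[4]=21)
One optimal cutting: 4 + 3 → $36.

36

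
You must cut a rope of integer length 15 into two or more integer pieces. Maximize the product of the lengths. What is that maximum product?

Let prod[k] be the best product for length k (with at least one cut). For each first piece i, the rest contributes max(k−i, prod[k−i]).
Small cases: prod[2]=1, prod[3]=2, prod[4]=4, prod[5]=6, prod[6]=9, prod[7]=12.
prod[8] = max(1×12, 2×9, 3×6, …, 6×2, 7×1) = 18
prod[9] = max(1×18, 2×12, 3×9, …, 7×2, 8×1) = 27
prod[10] = max(1×27, 2×18, 3×12, …, 8×2, 9×1) = 36
prod[11] = max(1×36, 2×27, 3×18, …, 9×2, 10×1) = 54
prod[12] = max(1×54, 2×36, 3×27, …, 10×2, 11×1) = 81
prod[13] = max(1×81, 2×54, 3×36, …, 11×2, 12×1) = 108
prod[14] = max(1×108, 2×81, 3×54, …, 12×2, 13×1) = 162
prod[15] = max(1×162, 2×108, 3×81, …, 13×2, 14×1) = 243
One optimal split: 3 + 3 + 3 + 3 + 3; product 3×3×3×3×3 = 243.

243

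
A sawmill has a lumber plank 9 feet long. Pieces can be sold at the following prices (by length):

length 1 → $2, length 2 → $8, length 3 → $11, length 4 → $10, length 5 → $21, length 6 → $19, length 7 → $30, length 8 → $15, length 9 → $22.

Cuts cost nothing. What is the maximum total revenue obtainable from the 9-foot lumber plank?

Build r[k] bottom-up: r[k] = max over allowed piece i of (p[i] + r[k−i]).
r[1] = 2
r[2] = max(2+2, 8+0) = 8
r[3] = max(2+8, 8+2, 11+0) = 11
r[4] = max(2+11, 8+8, 11+2, 10+0) = 16
r[5] = max(2+16, 8+11, 11+8, 10+2, 21+0) = 21
r[6] = max(2+21, 8+16, 11+11, 10+8, 21+2, 19+0) = 24
r[7] = max(2+24, 8+21, 11+16, …, 19+2, 30+0) = 30
r[8] = max(2+30, 8+24, 11+21, …, 30+2, 15+0) = 32
r[9] = max(2+32, 8+30, 11+24, …, 15+2, 22+0) = 38
One optimal cutting: 7 + 2 → $30 + $8 = $38.

38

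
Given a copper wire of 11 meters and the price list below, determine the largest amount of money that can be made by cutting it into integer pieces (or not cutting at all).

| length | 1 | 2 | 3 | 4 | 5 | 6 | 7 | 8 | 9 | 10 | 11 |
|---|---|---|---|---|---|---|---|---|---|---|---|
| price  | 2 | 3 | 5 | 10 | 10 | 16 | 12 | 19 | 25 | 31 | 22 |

Consider every possible first cut. v[k] is the best of p[i]+v[k−i] over all sellable i≤k.
v[1] = 2
v[2] = max(2+2, 3+0) = 4
v[3] = max(2+4, 3+2, 5+0) = 6
v[4] = max(2+6, 3+4, 5+2, 10+0) = 10
v[5] = max(2+10, 3+6, 5+4, 10+2, 10+0) = 12
v[6] = max(2+12, 3+10, 5+6, 10+4, 10+2, 16+0) = 16
v[7] = max(2+16, 3+12, 5+10, …, 16+2, 12+0) = 18
v[8] = max(2+18, 3+16, 5+12, …, 12+2, 19+0) = 20
v[9] = max(2+20, 3+18, 5+16, …, 19+2, 25+0) = 25
v[10] = max(2+25, 3+20, 5+18, …, 25+2, 31+0) = 31
v[11] = max(2+31, 3+25, 5+20, …, 31+2, 22+0) = 33
One optimal cutting: 10 + 1 → €31 + €2 = €33.

33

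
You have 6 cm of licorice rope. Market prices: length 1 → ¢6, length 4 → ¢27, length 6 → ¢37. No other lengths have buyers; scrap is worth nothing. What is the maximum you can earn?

39

Consider every possible first cut. best[k] is the best of p[i]+best[k−i] over all sellable i≤k.
best[1] = 6
best[2] = 12  (first piece 1, then best[1]=6)
best[3] = 18  (first piece 1, then best[2]=12)
best[4] = 27
best[5] = 33  (first piece 1, then best[4]=27)
best[6] = 39  (first piece 1, then best[5]=33)
One optimal cutting: 4 + 1 + 1 → ¢39.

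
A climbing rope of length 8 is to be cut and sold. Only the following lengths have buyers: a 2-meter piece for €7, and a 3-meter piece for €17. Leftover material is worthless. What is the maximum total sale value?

Build r[k] bottom-up: r[k] = max over allowed piece i of (p[i] + r[k−i]).
r[1] = 0
r[2] = 7
r[3] = max(7+0, 17+0) = 17
r[4] = max(7+7, 17+0) = 17
r[5] = max(7+17, 17+7) = 24
r[6] = max(7+17, 17+17) = 34
r[7] = max(7+24, 17+17) = 34
r[8] = max(7+34, 17+24) = 41
One optimal cutting: 3 + 3 + 2 → €41.

41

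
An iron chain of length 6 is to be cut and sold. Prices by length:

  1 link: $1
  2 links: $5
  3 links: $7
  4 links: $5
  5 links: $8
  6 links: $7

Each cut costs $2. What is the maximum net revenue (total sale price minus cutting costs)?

Consider every possible first cut. net[k] is the best of p[i]+net[k−i] over all sellable i≤k, charging 2 whenever i<k.
net[1] = 1
net[2] = max(1+1-2, 5+0) = 5
net[3] = max(1+5-2, 5+1-2, 7+0) = 7
net[4] = max(1+7-2, 5+5-2, 7+1-2, 5+0) = 8
net[5] = max(1+8-2, 5+7-2, 7+5-2, 5+1-2, 8+0) = 10
net[6] = max(1+10-2, 5+8-2, 7+7-2, 5+5-2, 8+1-2, 7+0) = 12
One optimal plan: pieces 3 + 3 (1 cut) → $14 − $2 = $12.

12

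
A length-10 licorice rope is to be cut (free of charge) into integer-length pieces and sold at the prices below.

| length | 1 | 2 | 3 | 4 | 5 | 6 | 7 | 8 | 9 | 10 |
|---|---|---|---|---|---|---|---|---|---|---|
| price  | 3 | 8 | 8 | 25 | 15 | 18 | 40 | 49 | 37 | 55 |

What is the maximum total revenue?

58

Consider every possible first cut. R[k] is the best of p[i]+R[k−i] over all sellable i≤k.
R[1] = 3
R[2] = max(3+3, 8+0) = 8
R[3] = max(3+8, 8+3, 8+0) = 11
R[4] = max(3+11, 8+8, 8+3, 25+0) = 25
R[5] = max(3+25, 8+11, 8+8, 25+3, 15+0) = 28
R[6] = max(3+28, 8+25, 8+11, 25+8, 15+3, 18+0) = 33
R[7] = max(3+33, 8+28, 8+25, …, 18+3, 40+0) = 40
R[8] = max(3+40, 8+33, 8+28, …, 40+3, 49+0) = 50
R[9] = max(3+50, 8+40, 8+33, …, 49+3, 37+0) = 53
R[10] = max(3+53, 8+50, 8+40, …, 37+3, 55+0) = 58
One optimal cutting: 4 + 4 + 2 → ¢25 + ¢25 + ¢8 = ¢58.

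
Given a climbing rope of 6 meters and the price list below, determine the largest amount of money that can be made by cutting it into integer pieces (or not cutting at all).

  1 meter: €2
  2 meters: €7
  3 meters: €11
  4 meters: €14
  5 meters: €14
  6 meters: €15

Build r[k] bottom-up: r[k] = max over allowed piece i of (p[i] + r[k−i]).
r[1] = 2
r[2] = 7
r[3] = 11
r[4] = 14  (first piece 2, then r[2]=7)
r[5] = 18  (first piece 2, then r[3]=11)
r[6] = 22  (first piece 3, then r[3]=11)
One optimal cutting: 3 + 3 → €11 + €11 = €22.

22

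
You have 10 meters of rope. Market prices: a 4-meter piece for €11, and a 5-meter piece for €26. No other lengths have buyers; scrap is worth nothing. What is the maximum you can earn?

Let r[k] be the best obtainable value from length k. For each k, try every first piece i and keep the best of price[i] + r[k−i].
r[1] = 0
r[2] = 0
r[3] = 0
r[4] = 11
r[5] = 26
r[6] = 26
r[7] = 26
r[8] = 26
r[9] = 37  (first piece 4, then r[5]=26)
r[10] = 52  (first piece 5, then r[5]=26)
One optimal cutting: 5 + 5 → €52.

52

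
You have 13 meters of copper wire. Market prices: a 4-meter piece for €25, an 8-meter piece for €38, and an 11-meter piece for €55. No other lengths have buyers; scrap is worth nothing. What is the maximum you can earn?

Consider every possible first cut. best[k] is the best of p[i]+best[k−i] over all sellable i≤k.
best[1] = 0
best[2] = 0
best[3] = 0
best[4] = 25
best[5] = 25
best[6] = 25
best[7] = 25
best[8] = 50  (first piece 4, then best[4]=25)
best[9] = 50
best[10] = 50
best[11] = 55
best[12] = 75  (first piece 4, then best[8]=50)
best[13] = 75
One optimal cutting: pieces 4 + 4 + 4 with 1 meter of scrap → €75.

75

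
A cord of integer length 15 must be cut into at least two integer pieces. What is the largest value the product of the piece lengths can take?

Fill m[k] for k=2..15: at each k try every first piece i and multiply by the better of (k−i) uncut or m[k−i].
m[2] = 1×max(1,0) = 1×1 = 1
m[3] = max(1×2, 2×1) = 2
m[4] = max(1×3, 2×2, 3×1) = 4
m[5] = max(1×4, 2×3, 3×2, 4×1) = 6
m[6] = max(1×6, 2×4, 3×3, 4×2, 5×1) = 9
m[7] = max(1×9, 2×6, 3×4, 4×3, 5×2, 6×1) = 12
m[8] = max(1×12, 2×9, 3×6, …, 6×2, 7×1) = 18
m[9] = max(1×18, 2×12, 3×9, …, 7×2, 8×1) = 27
m[10] = max(1×27, 2×18, 3×12, …, 8×2, 9×1) = 36
m[11] = max(1×36, 2×27, 3×18, …, 9×2, 10×1) = 54
m[12] = max(1×54, 2×36, 3×27, …, 10×2, 11×1) = 81
m[13] = max(1×81, 2×54, 3×36, …, 11×2, 12×1) = 108
m[14] = max(1×108, 2×81, 3×54, …, 12×2, 13×1) = 162
m[15] = max(1×162, 2×108, 3×81, …, 13×2, 14×1) = 243
One optimal split: 3 + 3 + 3 + 3 + 3; product 3×3×3×3×3 = 243.

243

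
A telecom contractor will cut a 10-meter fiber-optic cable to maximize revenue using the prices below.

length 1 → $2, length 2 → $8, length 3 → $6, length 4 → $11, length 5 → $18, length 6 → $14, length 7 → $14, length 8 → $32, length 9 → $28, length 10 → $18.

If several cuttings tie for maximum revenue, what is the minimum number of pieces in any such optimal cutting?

Let r[k] be the best obtainable value from length k. For each k, try every first piece i and keep the best of price[i] + r[k−i].
r[1] = 2
r[2] = max(2+2, 8+0) = 8
r[3] = max(2+8, 8+2, 6+0) = 10
r[4] = max(2+10, 8+8, 6+2, 11+0) = 16
r[5] = max(2+16, 8+10, 6+8, 11+2, 18+0) = 18
r[6] = max(2+18, 8+16, 6+10, 11+8, 18+2, 14+0) = 24
r[7] = max(2+24, 8+18, 6+16, …, 14+2, 14+0) = 26
r[8] = max(2+26, 8+24, 6+18, …, 14+2, 32+0) = 32
r[9] = max(2+32, 8+26, 6+24, …, 32+2, 28+0) = 34
r[10] = max(2+34, 8+32, 6+26, …, 28+2, 18+0) = 40
Maximum revenue is $40.
Now minimize piece count subject to staying optimal: for each k, pieces[k] = 1 + min over i with p[i]+r[k−i]=r[k] of pieces[k−i].
pieces[7] = 2
pieces[8] = 1
pieces[9] = 2
pieces[10] = 2

2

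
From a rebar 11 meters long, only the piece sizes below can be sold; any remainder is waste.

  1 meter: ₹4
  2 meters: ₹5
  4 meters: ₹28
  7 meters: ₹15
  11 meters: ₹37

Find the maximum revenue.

68

Consider every possible first cut. r[k] is the best of p[i]+r[k−i] over all sellable i≤k.
r[1] = 4
r[2] = max(4+4, 5+0) = 8
r[3] = max(4+8, 5+4) = 12
r[4] = max(4+12, 5+8, 28+0) = 28
r[5] = max(4+28, 5+12, 28+4) = 32
r[6] = max(4+32, 5+28, 28+8) = 36
r[7] = max(4+36, 5+32, 28+12, 15+0) = 40
r[8] = max(4+40, 5+36, 28+28, 15+4) = 56
r[9] = max(4+56, 5+40, 28+32, 15+8) = 60
r[10] = max(4+60, 5+56, 28+36, 15+12) = 64
r[11] = max(4+64, 5+60, 28+40, 15+28, 37+0) = 68
One optimal cutting: 4 + 4 + 1 + 1 + 1 → ₹68.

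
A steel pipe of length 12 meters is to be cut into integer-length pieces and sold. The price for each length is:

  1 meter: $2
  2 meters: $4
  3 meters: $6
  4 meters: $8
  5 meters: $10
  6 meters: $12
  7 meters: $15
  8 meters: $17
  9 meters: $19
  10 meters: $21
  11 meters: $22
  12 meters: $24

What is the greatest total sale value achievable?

Let r[k] be the best obtainable value from length k. For each k, try every first piece i and keep the best of price[i] + r[k−i].
r[1] = 2
r[2] = 4  (first piece 1, then r[1]=2)
r[3] = 6  (first piece 1, then r[2]=4)
r[4] = 8  (first piece 1, then r[3]=6)
r[5] = 10  (first piece 1, then r[4]=8)
r[6] = 12  (first piece 1, then r[5]=10)
r[7] = 15
r[8] = 17  (first piece 1, then r[7]=15)
r[9] = 19  (first piece 1, then r[8]=17)
r[10] = 21  (first piece 1, then r[9]=19)
r[11] = 23  (first piece 1, then r[10]=21)
r[12] = 25  (first piece 1, then r[11]=23)
One optimal cutting: 7 + 1 + 1 + 1 + 1 + 1 → $15 + $2 + $2 + $2 + $2 + $2 = $25.

25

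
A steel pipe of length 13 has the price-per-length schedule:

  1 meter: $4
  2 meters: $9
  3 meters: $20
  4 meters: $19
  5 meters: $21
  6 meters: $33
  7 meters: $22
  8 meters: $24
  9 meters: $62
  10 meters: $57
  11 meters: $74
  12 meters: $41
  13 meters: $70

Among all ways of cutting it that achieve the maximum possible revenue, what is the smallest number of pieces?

3

Consider every possible first cut. r[k] is the best of p[i]+r[k−i] over all sellable i≤k.
r[1] = 4
r[2] = max(4+4, 9+0) = 9
r[3] = max(4+9, 9+4, 20+0) = 20
r[4] = max(4+20, 9+9, 20+4, 19+0) = 24
r[5] = max(4+24, 9+20, 20+9, 19+4, 21+0) = 29
r[6] = max(4+29, 9+24, 20+20, 19+9, 21+4, 33+0) = 40
r[7] = max(4+40, 9+29, 20+24, …, 33+4, 22+0) = 44
r[8] = max(4+44, 9+40, 20+29, …, 22+4, 24+0) = 49
r[9] = max(4+49, 9+44, 20+40, …, 24+4, 62+0) = 62
r[10] = max(4+62, 9+49, 20+44, …, 62+4, 57+0) = 66
r[11] = max(4+66, 9+62, 20+49, …, 57+4, 74+0) = 74
r[12] = max(4+74, 9+66, 20+62, …, 74+4, 41+0) = 82
r[13] = max(4+82, 9+74, 20+66, …, 41+4, 70+0) = 86
Maximum revenue is $86.
Now minimize piece count subject to staying optimal: for each k, pieces[k] = 1 + min over i with p[i]+r[k−i]=r[k] of pieces[k−i].
pieces[10] = 2
pieces[11] = 1
pieces[12] = 2
pieces[13] = 3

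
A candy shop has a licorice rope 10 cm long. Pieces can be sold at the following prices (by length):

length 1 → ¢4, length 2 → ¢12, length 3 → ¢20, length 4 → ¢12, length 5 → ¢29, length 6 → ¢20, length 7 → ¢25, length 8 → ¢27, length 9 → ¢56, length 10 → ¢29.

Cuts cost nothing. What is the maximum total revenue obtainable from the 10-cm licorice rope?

Consider every possible first cut. R[k] is the best of p[i]+R[k−i] over all sellable i≤k.
R[1] = 4
R[2] = 12
R[3] = 20
R[4] = 24  (first piece 1, then R[3]=20)
R[5] = 32  (first piece 2, then R[3]=20)
R[6] = 40  (first piece 3, then R[3]=20)
R[7] = 44  (first piece 1, then R[6]=40)
R[8] = 52  (first piece 2, then R[6]=40)
R[9] = 60  (first piece 3, then R[6]=40)
R[10] = 64  (first piece 1, then R[9]=60)
One optimal cutting: 3 + 3 + 3 + 1 → ¢20 + ¢20 + ¢20 + ¢4 = ¢64.

64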